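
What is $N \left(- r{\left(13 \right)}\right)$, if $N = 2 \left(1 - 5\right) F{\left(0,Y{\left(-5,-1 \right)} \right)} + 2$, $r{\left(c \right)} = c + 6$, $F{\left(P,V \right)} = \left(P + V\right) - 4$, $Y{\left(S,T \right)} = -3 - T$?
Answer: $-950$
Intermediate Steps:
$F{\left(P,V \right)} = -4 + P + V$
$r{\left(c \right)} = 6 + c$
$N = 50$ ($N = 2 \left(1 - 5\right) \left(-4 + 0 - 2\right) + 2 = 2 \left(-4\right) \left(-4 + 0 + \left(-3 + 1\right)\right) + 2 = - 8 \left(-4 + 0 - 2\right) + 2 = \left(-8\right) \left(-6\right) + 2 = 48 + 2 = 50$)
$N \left(- r{\left(13 \right)}\right) = 50 \left(- (6 + 13)\right) = 50 \left(\left(-1\right) 19\right) = 50 \left(-19\right) = -950$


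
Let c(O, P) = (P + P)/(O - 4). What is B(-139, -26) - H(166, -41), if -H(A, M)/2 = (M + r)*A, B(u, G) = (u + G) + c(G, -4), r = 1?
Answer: -201671/15 ≈ -13445.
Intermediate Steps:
c(O, P) = 2*P/(-4 + O) (c(O, P) = (2*P)/(-4 + O) = 2*P/(-4 + O))
B(u, G) = G + u - 8/(-4 + G) (B(u, G) = (u + G) + 2*(-4)/(-4 + G) = (G + u) - 8/(-4 + G) = G + u - 8/(-4 + G))
H(A, M) = -2*A*(1 + M) (H(A, M) = -2*(M + 1)*A = -2*(1 + M)*A = -2*A*(1 + M))
B(-139, -26) - H(166, -41) = (-8 + (-4 - 26)*(-26 - 139))/(-4 - 26) - (-2)*166*(1 - 41) = (-8 - 30*(-165))/(-30) - (-2)*166*(-40) = -(-8 + 4950)/30 - 1*13280 = -1/30*4942 - 13280 = -2471/15 - 13280 = -201671/15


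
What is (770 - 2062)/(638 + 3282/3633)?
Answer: -391153/193428 ≈ -2.0222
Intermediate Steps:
(770 - 2062)/(638 + 3282/3633) = -1292/(638 + 3282*(1/3633)) = -1292/(638 + 1094/1211) = -1292/773712/1211 = -1292*1211/773712 = -391153/193428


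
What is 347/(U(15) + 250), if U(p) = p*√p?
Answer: 694/473 - 1041*√15/11825 ≈ 1.1263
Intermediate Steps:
U(p) = p^(3/2)
347/(U(15) + 250) = 347/(15^(3/2) + 250) = 347/(15*√15 + 250) = 347/(250 + 15*√15)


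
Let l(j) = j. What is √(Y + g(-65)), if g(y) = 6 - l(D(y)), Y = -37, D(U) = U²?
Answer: 4*I*√266 ≈ 65.238*I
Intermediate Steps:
g(y) = 6 - y²
√(Y + g(-65)) = √(-37 + (6 - 1*(-65)²)) = √(-37 + (6 - 1*4225)) = √(-37 + (6 - 4225)) = √(-37 - 4219) = √(-4256) = 4*I*√266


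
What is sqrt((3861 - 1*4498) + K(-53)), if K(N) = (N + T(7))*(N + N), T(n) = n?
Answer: 3*sqrt(471) ≈ 65.108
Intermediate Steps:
K(N) = 2*N*(7 + N) (K(N) = (N + 7)*(N + N) = (7 + N)*(2*N) = 2*N*(7 + N))
sqrt((3861 - 1*4498) + K(-53)) = sqrt((3861 - 1*4498) + 2*(-53)*(7 - 53)) = sqrt((3861 - 4498) + 2*(-53)*(-46)) = sqrt(-637 + 4876) = sqrt(4239) = 3*sqrt(471)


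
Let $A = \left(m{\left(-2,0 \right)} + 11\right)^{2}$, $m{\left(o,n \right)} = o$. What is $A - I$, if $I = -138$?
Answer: $219$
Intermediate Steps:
$A = 81$ ($A = \left(-2 + 11\right)^{2} = 9^{2} = 81$)
$A - I = 81 - -138 = 81 + 138 = 219$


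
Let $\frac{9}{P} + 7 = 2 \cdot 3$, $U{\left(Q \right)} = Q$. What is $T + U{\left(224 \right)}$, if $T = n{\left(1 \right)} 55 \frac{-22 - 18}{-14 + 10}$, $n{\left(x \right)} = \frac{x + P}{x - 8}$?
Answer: $\frac{5968}{7} \approx 852.57$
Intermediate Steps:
$P = -9$ ($P = \frac{9}{-7 + 2 \cdot 3} = \frac{9}{-7 + 6} = \frac{9}{-1} = 9 \left(-1\right) = -9$)
$n{\left(x \right)} = \frac{-9 + x}{-8 + x}$ ($n{\left(x \right)} = \frac{x - 9}{x - 8} = \frac{-9 + x}{-8 + x}$)
$T = \frac{4400}{7}$ ($T = \frac{-9 + 1}{-8 + 1} \cdot 55 \frac{-22 - 18}{-14 + 10} = \frac{1}{-7} \left(-8\right) 55 \left(- \frac{40}{-4}\right) = \left(- \frac{1}{7}\right) \left(-8\right) 55 \left(\left(-40\right) \left(- \frac{1}{4}\right)\right) = \frac{8}{7} \cdot 55 \cdot 10 = \frac{440}{7} \cdot 10 = \frac{4400}{7} \approx 628.57$)
$T + U{\left(224 \right)} = \frac{4400}{7} + 224 = \frac{5968}{7}$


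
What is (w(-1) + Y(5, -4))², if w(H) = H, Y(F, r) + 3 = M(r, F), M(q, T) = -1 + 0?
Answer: 25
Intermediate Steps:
M(q, T) = -1
Y(F, r) = -4 (Y(F, r) = -3 - 1 = -4)
(w(-1) + Y(5, -4))² = (-1 - 4)² = (-5)² = 25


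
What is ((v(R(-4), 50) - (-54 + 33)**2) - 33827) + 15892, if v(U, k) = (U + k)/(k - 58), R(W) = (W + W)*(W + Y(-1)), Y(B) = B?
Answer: -73549/4 ≈ -18387.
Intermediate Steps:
R(W) = 2*W*(-1 + W) (R(W) = (W + W)*(W - 1) = (2*W)*(-1 + W) = 2*W*(-1 + W))
v(U, k) = (U + k)/(-58 + k)
((v(R(-4), 50) - (-54 + 33)**2) - 33827) + 15892 = (((2*(-4)*(-1 - 4) + 50)/(-58 + 50) - (-54 + 33)**2) - 33827) + 15892 = (((2*(-4)*(-5) + 50)/(-8) - 1*(-21)**2) - 33827) + 15892 = ((-(40 + 50)/8 - 1*441) - 33827) + 15892 = ((-1/8*90 - 441) - 33827) + 15892 = ((-45/4 - 441) - 33827) + 15892 = (-1809/4 - 33827) + 15892 = -137117/4 + 15892 = -73549/4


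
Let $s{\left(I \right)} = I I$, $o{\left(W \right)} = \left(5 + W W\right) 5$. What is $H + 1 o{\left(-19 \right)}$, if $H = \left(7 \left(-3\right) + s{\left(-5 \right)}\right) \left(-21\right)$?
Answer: $1746$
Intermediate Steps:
$o{\left(W \right)} = 25 + 5 W^{2}$ ($o{\left(W \right)} = \left(5 + W^{2}\right) 5 = 25 + 5 W^{2}$)
$s{\left(I \right)} = I^{2}$
$H = -84$ ($H = \left(7 \left(-3\right) + \left(-5\right)^{2}\right) \left(-21\right) = \left(-21 + 25\right) \left(-21\right) = 4 \left(-21\right) = -84$)
$H + 1 o{\left(-19 \right)} = -84 + 1 \left(25 + 5 \left(-19\right)^{2}\right) = -84 + 1 \left(25 + 5 \cdot 361\right) = -84 + 1 \left(25 + 1805\right) = -84 + 1 \cdot 1830 = -84 + 1830 = 1746$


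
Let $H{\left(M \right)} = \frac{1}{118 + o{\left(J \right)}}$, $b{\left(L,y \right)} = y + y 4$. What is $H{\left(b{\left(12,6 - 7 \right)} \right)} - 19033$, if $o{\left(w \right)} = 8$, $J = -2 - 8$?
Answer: $- \frac{2398157}{126} \approx -19033.0$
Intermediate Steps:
$J = -10$ ($J = -2 - 8 = -10$)
$b{\left(L,y \right)} = 5 y$ ($b{\left(L,y \right)} = y + 4 y = 5 y$)
$H{\left(M \right)} = \frac{1}{126}$ ($H{\left(M \right)} = \frac{1}{118 + 8} = \frac{1}{126}$)
$H{\left(b{\left(12,6 - 7 \right)} \right)} - 19033 = \frac{1}{126} - 19033 = - \frac{2398157}{126}$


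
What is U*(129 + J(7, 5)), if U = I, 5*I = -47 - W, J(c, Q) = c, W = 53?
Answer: -2720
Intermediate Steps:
I = -20 (I = (-47 - 1*53)/5 = (-47 - 53)/5 = (1/5)*(-100) = -20)
U = -20
U*(129 + J(7, 5)) = -20*(129 + 7) = -20*136 = -2720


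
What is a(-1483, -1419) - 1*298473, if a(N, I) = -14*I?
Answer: -278607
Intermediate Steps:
a(-1483, -1419) - 1*298473 = -14*(-1419) - 1*298473 = 19866 - 298473 = -278607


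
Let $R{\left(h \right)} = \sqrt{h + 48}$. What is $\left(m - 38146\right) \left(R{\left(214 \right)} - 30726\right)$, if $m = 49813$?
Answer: $-358480242 + 11667 \sqrt{262} \approx -3.5829 \cdot 10^{8}$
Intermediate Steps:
$R{\left(h \right)} = \sqrt{48 + h}$
$\left(m - 38146\right) \left(R{\left(214 \right)} - 30726\right) = \left(49813 - 38146\right) \left(\sqrt{48 + 214} - 30726\right) = 11667 \left(\sqrt{262} - 30726\right) = 11667 \left(-30726 + \sqrt{262}\right) = -358480242 + 11667 \sqrt{262}$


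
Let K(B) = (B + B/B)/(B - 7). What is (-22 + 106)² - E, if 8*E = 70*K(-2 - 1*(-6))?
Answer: 84847/12 ≈ 7070.6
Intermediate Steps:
K(B) = (1 + B)/(-7 + B) (K(B) = (B + 1)/(-7 + B) = (1 + B)/(-7 + B))
E = -175/12 (E = (70*((1 + (-2 - 1*(-6)))/(-7 + (-2 - 1*(-6)))))/8 = (70*((1 + (-2 + 6))/(-7 + (-2 + 6))))/8 = (70*((1 + 4)/(-7 + 4)))/8 = (70*(5/(-3)))/8 = (70*(-⅓*5))/8 = (70*(-5/3))/8 = (⅛)*(-350/3) = -175/12 ≈ -14.583)
(-22 + 106)² - E = (-22 + 106)² - 1*(-175/12) = 84² + 175/12 = 7056 + 175/12 = 84847/12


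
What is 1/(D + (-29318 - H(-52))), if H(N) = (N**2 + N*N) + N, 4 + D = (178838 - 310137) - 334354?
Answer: -1/500331 ≈ -1.9987e-6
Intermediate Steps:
D = -465657 (D = -4 + ((178838 - 310137) - 334354) = -4 + (-131299 - 334354) = -4 - 465653 = -465657)
H(N) = N + 2*N**2 (H(N) = (N**2 + N**2) + N = 2*N**2 + N = N + 2*N**2)
1/(D + (-29318 - H(-52))) = 1/(-465657 + (-29318 - (-52)*(1 + 2*(-52)))) = 1/(-465657 + (-29318 - (-52)*(1 - 104))) = 1/(-465657 + (-29318 - (-52)*(-103))) = 1/(-465657 + (-29318 - 1*5356)) = 1/(-465657 + (-29318 - 5356)) = 1/(-465657 - 34674) = 1/(-500331) = -1/500331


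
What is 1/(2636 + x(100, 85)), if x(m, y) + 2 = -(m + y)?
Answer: 1/2449 ≈ 0.00040833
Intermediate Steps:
x(m, y) = -2 - m - y (x(m, y) = -2 - (m + y) = -2 + (-m - y) = -2 - m - y)
1/(2636 + x(100, 85)) = 1/(2636 + (-2 - 1*100 - 1*85)) = 1/(2636 + (-2 - 100 - 85)) = 1/(2636 - 187) = 1/2449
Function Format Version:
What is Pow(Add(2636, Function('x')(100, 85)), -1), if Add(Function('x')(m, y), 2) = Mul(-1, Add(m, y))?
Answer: Rational(1, 2449) ≈ 0.00040833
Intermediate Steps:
Function('x')(m, y) = Add(-2, Mul(-1, m), Mul(-1, y)) (Function('x')(m, y) = Add(-2, Mul(-1, Add(m, y))) = Add(-2, Add(Mul(-1, m), Mul(-1, y))) = Add(-2, Mul(-1, m), Mul(-1, y)))
Pow(Add(2636, Function('x')(100, 85)), -1) = Pow(Add(2636, Add(-2, Mul(-1, 100), Mul(-1, 85))), -1) = Pow(Add(2636, Add(-2, -100, -85)), -1) = Pow(Add(2636, -187), -1) = Pow(2449, -1) = Rational(1, 2449)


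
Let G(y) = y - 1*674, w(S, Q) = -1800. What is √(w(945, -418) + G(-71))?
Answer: I*√2545 ≈ 50.448*I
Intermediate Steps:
G(y) = -674 + y (G(y) = y - 674 = -674 + y)
√(w(945, -418) + G(-71)) = √(-1800 + (-674 - 71)) = √(-1800 - 745) = √(-2545) = I*√2545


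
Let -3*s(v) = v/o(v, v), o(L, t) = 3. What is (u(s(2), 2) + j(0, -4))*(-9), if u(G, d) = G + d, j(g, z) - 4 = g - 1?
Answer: -43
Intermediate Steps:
j(g, z) = 3 + g (j(g, z) = 4 + (g - 1) = 4 + (-1 + g) = 3 + g)
s(v) = -v/9 (s(v) = -v/(3*3) = -v/9)
(u(s(2), 2) + j(0, -4))*(-9) = ((-⅑*2 + 2) + (3 + 0))*(-9) = ((-2/9 + 2) + 3)*(-9) = (16/9 + 3)*(-9) = (43/9)*(-9) = -43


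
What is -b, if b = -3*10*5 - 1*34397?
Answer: 34547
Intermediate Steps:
b = -34547 (b = -30*5 - 34397 = -150 - 34397 = -34547)
-b = -1*(-34547) = 34547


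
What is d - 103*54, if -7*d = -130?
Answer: -38804/7 ≈ -5543.4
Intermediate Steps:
d = 130/7 (d = -1/7*(-130) = 130/7 ≈ 18.571)
d - 103*54 = 130/7 - 103*54 = 130/7 - 5562 = -38804/7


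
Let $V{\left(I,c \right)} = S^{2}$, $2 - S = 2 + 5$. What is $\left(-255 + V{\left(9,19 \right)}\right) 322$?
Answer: $-74060$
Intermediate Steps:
$S = -5$ ($S = 2 - \left(2 + 5\right) = 2 - 7 = -5$)
$V{\left(I,c \right)} = 25$ ($V{\left(I,c \right)} = \left(-5\right)^{2} = 25$)
$\left(-255 + V{\left(9,19 \right)}\right) 322 = \left(-255 + 25\right) 322 = \left(-230\right) 322 = -74060$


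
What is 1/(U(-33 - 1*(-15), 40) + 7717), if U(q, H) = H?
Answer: 1/7757 ≈ 0.00012892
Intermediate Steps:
1/(U(-33 - 1*(-15), 40) + 7717) = 1/(40 + 7717) = 1/7757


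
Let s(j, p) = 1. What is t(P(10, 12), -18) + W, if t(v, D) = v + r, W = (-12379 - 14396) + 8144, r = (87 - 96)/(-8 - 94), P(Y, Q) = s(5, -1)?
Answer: -633417/34 ≈ -18630.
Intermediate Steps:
P(Y, Q) = 1
r = 3/34 (r = -9/(-102) = -9*(-1/102) = 3/34 ≈ 0.088235)
W = -18631 (W = -26775 + 8144 = -18631)
t(v, D) = 3/34 + v (t(v, D) = v + 3/34 = 3/34 + v)
t(P(10, 12), -18) + W = (3/34 + 1) - 18631 = 37/34 - 18631 = -633417/34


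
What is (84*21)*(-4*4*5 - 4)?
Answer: -148176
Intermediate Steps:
(84*21)*(-4*4*5 - 4) = 1764*(-16*5 - 4) = 1764*(-80 - 4) = 1764*(-84) = -148176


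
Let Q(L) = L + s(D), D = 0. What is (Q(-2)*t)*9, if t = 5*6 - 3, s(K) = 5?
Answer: 729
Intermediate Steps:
Q(L) = 5 + L (Q(L) = L + 5 = 5 + L)
t = 27 (t = 30 - 3 = 27)
(Q(-2)*t)*9 = ((5 - 2)*27)*9 = (3*27)*9 = 81*9 = 729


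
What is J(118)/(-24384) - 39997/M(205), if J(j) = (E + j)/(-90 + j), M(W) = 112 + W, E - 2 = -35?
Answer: -27308058689/216432384 ≈ -126.17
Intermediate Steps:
E = -33 (E = 2 - 35 = -33)
J(j) = (-33 + j)/(-90 + j)
J(118)/(-24384) - 39997/M(205) = ((-33 + 118)/(-90 + 118))/(-24384) - 39997/(112 + 205) = (85/28)*(-1/24384) - 39997/317 = -85/682752 - 39997/317 = -27308058689/216432384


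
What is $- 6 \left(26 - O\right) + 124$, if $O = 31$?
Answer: $154$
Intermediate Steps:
$- 6 \left(26 - O\right) + 124 = - 6 \left(26 - 31\right) + 124 = \left(-6\right) \left(-5\right) + 124 = 30 + 124 = 154$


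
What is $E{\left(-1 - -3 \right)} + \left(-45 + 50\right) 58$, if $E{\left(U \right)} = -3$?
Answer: $287$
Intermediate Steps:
$E{\left(-1 - -3 \right)} + \left(-45 + 50\right) 58 = -3 + \left(-45 + 50\right) 58 = -3 + 5 \cdot 58 = -3 + 290 = 287$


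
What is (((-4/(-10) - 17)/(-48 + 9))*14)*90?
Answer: 6972/13 ≈ 536.31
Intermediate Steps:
(((-4/(-10) - 17)/(-48 + 9))*14)*90 = (((-4*(-1/10) - 17)/(-39))*14)*90 = (((2/5 - 17)*(-1/39))*14)*90 = (-83/5*(-1/39)*14)*90 = ((83/195)*14)*90 = (1162/195)*90 = 6972/13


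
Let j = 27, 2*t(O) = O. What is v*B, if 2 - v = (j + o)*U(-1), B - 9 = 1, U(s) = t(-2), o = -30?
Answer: -10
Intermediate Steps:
t(O) = O/2
U(s) = -1 (U(s) = (½)*(-2) = -1)
B = 10 (B = 9 + 1 = 10)
v = -1 (v = 2 - (27 - 30)*(-1) = 2 - (-3)*(-1) = 2 - 1*3 = 2 - 3 = -1)
v*B = -1*10 = -10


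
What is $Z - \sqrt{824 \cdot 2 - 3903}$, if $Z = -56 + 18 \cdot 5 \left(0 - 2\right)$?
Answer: $-236 - i \sqrt{2255} \approx -236.0 - 47.487 i$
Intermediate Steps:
$Z = -236$ ($Z = -56 + 18 \cdot 5 \left(-2\right) = -56 + 18 \left(-10\right) = -56 - 180 = -236$)
$Z - \sqrt{824 \cdot 2 - 3903} = -236 - \sqrt{824 \cdot 2 - 3903} = -236 - \sqrt{1648 - 3903} = -236 - \sqrt{-2255} = -236 - i \sqrt{2255}$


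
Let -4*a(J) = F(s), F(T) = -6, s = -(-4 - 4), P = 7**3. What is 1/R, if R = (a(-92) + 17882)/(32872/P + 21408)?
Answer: 2107376/1752583 ≈ 1.2024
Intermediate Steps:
P = 343
s = 8 (s = -1*(-8) = 8)
a(J) = 3/2 (a(J) = -1/4*(-6) = 3/2)
R = 1752583/2107376 (R = (3/2 + 17882)/(32872/343 + 21408) = 35767/(2*(32872*(1/343) + 21408)) = 35767/(2*(4696/49 + 21408)) = 35767/(2*(1053688/49)) = (35767/2)*(49/1053688) = 1752583/2107376 ≈ 0.83164)
1/R = 1/(1752583/2107376) = 2107376/1752583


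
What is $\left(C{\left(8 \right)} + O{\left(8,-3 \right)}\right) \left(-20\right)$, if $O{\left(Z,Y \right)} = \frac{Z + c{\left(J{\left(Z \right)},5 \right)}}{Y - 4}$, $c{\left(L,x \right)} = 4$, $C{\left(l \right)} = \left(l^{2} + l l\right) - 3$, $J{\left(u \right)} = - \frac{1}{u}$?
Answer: $- \frac{17260}{7} \approx -2465.7$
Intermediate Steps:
$C{\left(l \right)} = -3 + 2 l^{2}$ ($C{\left(l \right)} = \left(l^{2} + l^{2}\right) - 3 = 2 l^{2} - 3 = -3 + 2 l^{2}$)
$O{\left(Z,Y \right)} = \frac{4 + Z}{-4 + Y}$ ($O{\left(Z,Y \right)} = \frac{Z + 4}{Y - 4} = \frac{4 + Z}{-4 + Y}$)
$\left(C{\left(8 \right)} + O{\left(8,-3 \right)}\right) \left(-20\right) = \left(\left(-3 + 2 \cdot 8^{2}\right) + \frac{4 + 8}{-4 - 3}\right) \left(-20\right) = \left(\left(-3 + 2 \cdot 64\right) + \frac{1}{-7} \cdot 12\right) \left(-20\right) = \left(\left(-3 + 128\right) - \frac{12}{7}\right) \left(-20\right) = \left(125 - \frac{12}{7}\right) \left(-20\right) = \frac{863}{7} \left(-20\right) = - \frac{17260}{7}$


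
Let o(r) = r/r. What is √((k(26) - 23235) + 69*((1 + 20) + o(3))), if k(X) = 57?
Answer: 38*I*√15 ≈ 147.17*I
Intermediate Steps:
o(r) = 1
√((k(26) - 23235) + 69*((1 + 20) + o(3))) = √((57 - 23235) + 69*((1 + 20) + 1)) = √(-23178 + 69*(21 + 1)) = √(-23178 + 69*22) = √(-23178 + 1518) = √(-21660) = 38*I*√15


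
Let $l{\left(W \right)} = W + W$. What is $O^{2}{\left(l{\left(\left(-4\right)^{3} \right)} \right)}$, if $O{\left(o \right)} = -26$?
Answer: $676$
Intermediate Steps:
$l{\left(W \right)} = 2 W$
$O^{2}{\left(l{\left(\left(-4\right)^{3} \right)} \right)} = \left(-26\right)^{2} = 676$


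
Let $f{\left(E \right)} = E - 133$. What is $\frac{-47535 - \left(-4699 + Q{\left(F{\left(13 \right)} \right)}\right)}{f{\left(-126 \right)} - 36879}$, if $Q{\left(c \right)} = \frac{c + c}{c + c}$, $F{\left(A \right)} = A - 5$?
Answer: $\frac{42837}{37138} \approx 1.1535$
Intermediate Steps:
$F{\left(A \right)} = -5 + A$
$f{\left(E \right)} = -133 + E$
$Q{\left(c \right)} = 1$ ($Q{\left(c \right)} = \frac{2 c}{2 c} = 2 c \frac{1}{2 c} = 1$)
$\frac{-47535 - \left(-4699 + Q{\left(F{\left(13 \right)} \right)}\right)}{f{\left(-126 \right)} - 36879} = \frac{-47535 + \left(4699 - 1\right)}{\left(-133 - 126\right) - 36879} = \frac{-47535 + \left(4699 - 1\right)}{-259 - 36879} = \frac{-47535 + 4698}{-37138} = \left(-42837\right) \left(- \frac{1}{37138}\right) = \frac{42837}{37138}$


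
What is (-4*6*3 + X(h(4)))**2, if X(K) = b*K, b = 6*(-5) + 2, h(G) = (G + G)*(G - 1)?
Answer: 553536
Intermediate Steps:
h(G) = 2*G*(-1 + G) (h(G) = (2*G)*(-1 + G) = 2*G*(-1 + G))
b = -28 (b = -30 + 2 = -28)
X(K) = -28*K
(-4*6*3 + X(h(4)))**2 = (-4*6*3 - 56*4*(-1 + 4))**2 = (-24*3 - 56*4*3)**2 = (-72 - 28*24)**2 = (-72 - 672)**2 = (-744)**2 = 553536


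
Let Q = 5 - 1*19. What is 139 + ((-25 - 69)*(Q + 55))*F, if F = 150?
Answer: -577961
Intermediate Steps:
Q = -14 (Q = 5 - 19 = -14)
139 + ((-25 - 69)*(Q + 55))*F = 139 + ((-25 - 69)*(-14 + 55))*150 = 139 - 94*41*150 = 139 - 3854*150 = 139 - 578100 = -577961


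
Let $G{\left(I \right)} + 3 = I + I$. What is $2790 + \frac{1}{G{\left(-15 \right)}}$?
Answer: $\frac{92069}{33} \approx 2790.0$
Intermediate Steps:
$G{\left(I \right)} = -3 + 2 I$ ($G{\left(I \right)} = -3 + \left(I + I\right) = -3 + 2 I$)
$2790 + \frac{1}{G{\left(-15 \right)}} = 2790 + \frac{1}{-3 + 2 \left(-15\right)} = 2790 + \frac{1}{-3 - 30} = 2790 + \frac{1}{-33} = 2790 - \frac{1}{33} = \frac{92069}{33}$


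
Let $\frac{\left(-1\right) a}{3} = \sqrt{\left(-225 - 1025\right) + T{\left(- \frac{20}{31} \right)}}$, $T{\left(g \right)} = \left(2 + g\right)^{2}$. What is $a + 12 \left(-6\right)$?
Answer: $-72 - \frac{3 i \sqrt{1199486}}{31} \approx -72.0 - 105.99 i$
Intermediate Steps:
$a = - \frac{3 i \sqrt{1199486}}{31}$ ($a = - 3 \sqrt{\left(-225 - 1025\right) + \left(2 - \frac{20}{31}\right)^{2}} = - 3 \sqrt{-1250 + \left(2 - \frac{20}{31}\right)^{2}} = - 3 \sqrt{-1250 + \left(\frac{42}{31}\right)^{2}} = - 3 \sqrt{-1250 + \frac{1764}{961}} = - 3 \sqrt{- \frac{1199486}{961}} = - 3 \frac{i \sqrt{1199486}}{31} = - \frac{3 i \sqrt{1199486}}{31} \approx - 105.99 i$)
$a + 12 \left(-6\right) = - \frac{3 i \sqrt{1199486}}{31} + 12 \left(-6\right) = - \frac{3 i \sqrt{1199486}}{31} - 72 = -72 - \frac{3 i \sqrt{1199486}}{31}$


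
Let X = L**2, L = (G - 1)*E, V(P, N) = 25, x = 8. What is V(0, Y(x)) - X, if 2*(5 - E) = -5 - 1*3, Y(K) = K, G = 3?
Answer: -299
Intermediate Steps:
E = 9 (E = 5 - (-5 - 1*3)/2 = 5 - (-5 - 3)/2 = 5 - 1/2*(-8) = 5 + 4 = 9)
L = 18 (L = (3 - 1)*9 = 2*9 = 18)
X = 324 (X = 18**2 = 324)
V(0, Y(x)) - X = 25 - 1*324 = 25 - 324 = -299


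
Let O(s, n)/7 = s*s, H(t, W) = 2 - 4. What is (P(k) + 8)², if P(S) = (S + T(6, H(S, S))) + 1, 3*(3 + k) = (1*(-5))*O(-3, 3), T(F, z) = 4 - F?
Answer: 10201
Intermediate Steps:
H(t, W) = -2
O(s, n) = 7*s² (O(s, n) = 7*(s*s) = 7*s²)
k = -108 (k = -3 + ((1*(-5))*(7*(-3)²))/3 = -3 + (-35*9)/3 = -3 + (-5*63)/3 = -3 + (⅓)*(-315) = -3 - 105 = -108)
P(S) = -1 + S (P(S) = (S + (4 - 1*6)) + 1 = (S + (4 - 6)) + 1 = (S - 2) + 1 = (-2 + S) + 1 = -1 + S)
(P(k) + 8)² = ((-1 - 108) + 8)² = (-109 + 8)² = (-101)² = 10201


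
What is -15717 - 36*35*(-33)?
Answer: 25863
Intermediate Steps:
-15717 - 36*35*(-33) = -15717 - 1260*(-33) = -15717 + 41580 = 25863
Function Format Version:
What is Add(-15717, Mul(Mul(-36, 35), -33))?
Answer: 25863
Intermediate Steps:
Add(-15717, Mul(Mul(-36, 35), -33)) = Add(-15717, Mul(-1260, -33)) = Add(-15717, 41580) = 25863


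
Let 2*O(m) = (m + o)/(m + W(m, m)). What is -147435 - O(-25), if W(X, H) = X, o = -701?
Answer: -7372113/50 ≈ -1.4744e+5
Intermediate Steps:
O(m) = (-701 + m)/(4*m) (O(m) = ((m - 701)/(m + m))/2 = ((-701 + m)/((2*m)))/2 = ((-701 + m)*(1/(2*m)))/2 = ((-701 + m)/(2*m))/2 = (-701 + m)/(4*m))
-147435 - O(-25) = -147435 - (-701 - 25)/(4*(-25)) = -147435 - (-1)*(-726)/(4*25) = -147435 - 1*363/50 = -147435 - 363/50 = -7372113/50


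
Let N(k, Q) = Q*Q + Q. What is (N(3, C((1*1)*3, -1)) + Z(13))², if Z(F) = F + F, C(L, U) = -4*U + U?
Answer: 1444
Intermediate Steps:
C(L, U) = -3*U
N(k, Q) = Q + Q² (N(k, Q) = Q² + Q = Q + Q²)
Z(F) = 2*F
(N(3, C((1*1)*3, -1)) + Z(13))² = ((-3*(-1))*(1 - 3*(-1)) + 2*13)² = (3*(1 + 3) + 26)² = (3*4 + 26)² = (12 + 26)² = 38² = 1444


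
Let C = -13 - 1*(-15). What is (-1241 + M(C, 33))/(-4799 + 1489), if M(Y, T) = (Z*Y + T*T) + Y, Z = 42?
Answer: 33/1655 ≈ 0.019940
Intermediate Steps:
C = 2 (C = -13 + 15 = 2)
M(Y, T) = T**2 + 43*Y (M(Y, T) = (42*Y + T*T) + Y = (42*Y + T**2) + Y = (T**2 + 42*Y) + Y = T**2 + 43*Y)
(-1241 + M(C, 33))/(-4799 + 1489) = (-1241 + (33**2 + 43*2))/(-4799 + 1489) = (-1241 + (1089 + 86))/(-3310) = (-1241 + 1175)*(-1/3310) = -66*(-1/3310) = 33/1655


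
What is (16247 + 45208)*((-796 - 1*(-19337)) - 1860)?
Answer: 1025130855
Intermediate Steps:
(16247 + 45208)*((-796 - 1*(-19337)) - 1860) = 61455*((-796 + 19337) - 1860) = 61455*(18541 - 1860) = 61455*16681 = 1025130855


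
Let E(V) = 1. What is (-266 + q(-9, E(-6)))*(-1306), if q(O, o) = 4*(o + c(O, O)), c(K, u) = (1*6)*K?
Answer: 624268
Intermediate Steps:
c(K, u) = 6*K
q(O, o) = 4*o + 24*O (q(O, o) = 4*(o + 6*O) = 4*o + 24*O)
(-266 + q(-9, E(-6)))*(-1306) = (-266 + (4*1 + 24*(-9)))*(-1306) = (-266 + (4 - 216))*(-1306) = (-266 - 212)*(-1306) = -478*(-1306) = 624268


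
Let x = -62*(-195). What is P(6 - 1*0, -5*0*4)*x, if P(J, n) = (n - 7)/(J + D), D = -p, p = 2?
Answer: -42315/2 ≈ -21158.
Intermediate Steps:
D = -2 (D = -1*2 = -2)
P(J, n) = (-7 + n)/(-2 + J) (P(J, n) = (n - 7)/(J - 2) = (-7 + n)/(-2 + J))
x = 12090
P(6 - 1*0, -5*0*4)*x = ((-7 - 5*0*4)/(-2 + (6 - 1*0)))*12090 = ((-7 + 0*4)/(-2 + (6 + 0)))*12090 = ((-7 + 0)/(-2 + 6))*12090 = (-7/4)*12090 = ((¼)*(-7))*12090 = -7/4*12090 = -42315/2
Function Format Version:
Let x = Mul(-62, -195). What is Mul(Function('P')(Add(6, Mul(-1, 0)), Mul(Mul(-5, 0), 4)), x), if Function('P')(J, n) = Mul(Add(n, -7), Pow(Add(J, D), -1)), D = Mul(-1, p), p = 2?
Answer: Rational(-42315, 2) ≈ -21158.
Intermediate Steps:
D = -2 (D = Mul(-1, 2) = -2)
Function('P')(J, n) = Mul(Pow(Add(-2, J), -1), Add(-7, n)) (Function('P')(J, n) = Mul(Add(n, -7), Pow(Add(J, -2), -1)) = Mul(Add(-7, n), Pow(Add(-2, J), -1)) = Mul(Pow(Add(-2, J), -1), Add(-7, n)))
x = 12090
Mul(Function('P')(Add(6, Mul(-1, 0)), Mul(Mul(-5, 0), 4)), x) = Mul(Mul(Pow(Add(-2, Add(6, Mul(-1, 0))), -1), Add(-7, Mul(Mul(-5, 0), 4))), 12090) = Mul(Mul(Pow(Add(-2, Add(6, 0)), -1), Add(-7, Mul(0, 4))), 12090) = Mul(Mul(Pow(Add(-2, 6), -1), Add(-7, 0)), 12090) = Mul(Mul(Pow(4, -1), -7), 12090) = Mul(Mul(Rational(1, 4), -7), 12090) = Mul(Rational(-7, 4), 12090) = Rational(-42315, 2)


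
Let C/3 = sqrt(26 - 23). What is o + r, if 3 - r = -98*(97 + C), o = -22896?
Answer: -13387 + 294*sqrt(3) ≈ -12878.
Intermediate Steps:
C = 3*sqrt(3) (C = 3*sqrt(26 - 23) = 3*sqrt(3) ≈ 5.1962)
r = 9509 + 294*sqrt(3) (r = 3 - (-98)*(97 + 3*sqrt(3)) = 3 - (-9506 - 294*sqrt(3)) = 3 + (9506 + 294*sqrt(3)) = 9509 + 294*sqrt(3) ≈ 10018.)
o + r = -22896 + (9509 + 294*sqrt(3)) = -13387 + 294*sqrt(3)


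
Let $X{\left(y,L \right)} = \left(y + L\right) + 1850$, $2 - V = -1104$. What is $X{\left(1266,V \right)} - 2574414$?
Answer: $-2570192$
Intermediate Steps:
$V = 1106$ ($V = 2 - -1104 = 2 + 1104 = 1106$)
$X{\left(y,L \right)} = 1850 + L + y$ ($X{\left(y,L \right)} = \left(L + y\right) + 1850 = 1850 + L + y$)
$X{\left(1266,V \right)} - 2574414 = \left(1850 + 1106 + 1266\right) - 2574414 = 4222 - 2574414 = -2570192$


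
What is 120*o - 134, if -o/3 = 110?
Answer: -39734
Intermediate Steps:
o = -330 (o = -3*110 = -330)
120*o - 134 = 120*(-330) - 134 = -39600 - 134 = -39734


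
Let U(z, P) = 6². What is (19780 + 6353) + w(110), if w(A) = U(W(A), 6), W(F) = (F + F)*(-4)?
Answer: 26169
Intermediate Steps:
W(F) = -8*F (W(F) = (2*F)*(-4) = -8*F)
U(z, P) = 36
w(A) = 36
(19780 + 6353) + w(110) = (19780 + 6353) + 36 = 26133 + 36 = 26169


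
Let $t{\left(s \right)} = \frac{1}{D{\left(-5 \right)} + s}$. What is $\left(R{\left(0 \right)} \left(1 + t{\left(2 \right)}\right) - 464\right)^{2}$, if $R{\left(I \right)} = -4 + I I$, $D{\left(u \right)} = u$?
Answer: $\frac{1960000}{9} \approx 2.1778 \cdot 10^{5}$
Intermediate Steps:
$R{\left(I \right)} = -4 + I^{2}$
$t{\left(s \right)} = \frac{1}{-5 + s}$
$\left(R{\left(0 \right)} \left(1 + t{\left(2 \right)}\right) - 464\right)^{2} = \left(\left(-4 + 0^{2}\right) \left(1 + \frac{1}{-5 + 2}\right) - 464\right)^{2} = \left(\left(-4 + 0\right) \left(1 + \frac{1}{-3}\right) - 464\right)^{2} = \left(- 4 \left(1 - \frac{1}{3}\right) - 464\right)^{2} = \left(\left(-4\right) \frac{2}{3} - 464\right)^{2} = \left(- \frac{8}{3} - 464\right)^{2} = \left(- \frac{1400}{3}\right)^{2} = \frac{1960000}{9}$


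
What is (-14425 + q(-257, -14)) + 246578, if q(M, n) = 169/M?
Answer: 59663152/257 ≈ 2.3215e+5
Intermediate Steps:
(-14425 + q(-257, -14)) + 246578 = (-14425 + 169/(-257)) + 246578 = (-14425 + 169*(-1/257)) + 246578 = (-14425 - 169/257) + 246578 = -3707394/257 + 246578 = 59663152/257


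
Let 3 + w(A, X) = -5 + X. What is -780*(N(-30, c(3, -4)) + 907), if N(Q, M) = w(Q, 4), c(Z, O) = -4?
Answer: -704340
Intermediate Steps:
w(A, X) = -8 + X (w(A, X) = -3 + (-5 + X) = -8 + X)
N(Q, M) = -4 (N(Q, M) = -8 + 4 = -4)
-780*(N(-30, c(3, -4)) + 907) = -780*(-4 + 907) = -780*903 = -704340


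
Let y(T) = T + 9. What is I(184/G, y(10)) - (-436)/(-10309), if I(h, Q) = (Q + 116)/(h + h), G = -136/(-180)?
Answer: 445535/1896856 ≈ 0.23488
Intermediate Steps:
G = 34/45 (G = -136*(-1/180) = 34/45 ≈ 0.75556)
y(T) = 9 + T
I(h, Q) = (116 + Q)/(2*h) (I(h, Q) = (116 + Q)/((2*h)) = (116 + Q)*(1/(2*h)) = (116 + Q)/(2*h))
I(184/G, y(10)) - (-436)/(-10309) = (116 + (9 + 10))/(2*((184/(34/45)))) - (-436)/(-10309) = (116 + 19)/(2*((184*(45/34)))) - (-436)*(-1)/10309 = (½)*135/(4140/17) - 1*436/10309 = (½)*(17/4140)*135 - 436/10309 = 51/184 - 436/10309 = 445535/1896856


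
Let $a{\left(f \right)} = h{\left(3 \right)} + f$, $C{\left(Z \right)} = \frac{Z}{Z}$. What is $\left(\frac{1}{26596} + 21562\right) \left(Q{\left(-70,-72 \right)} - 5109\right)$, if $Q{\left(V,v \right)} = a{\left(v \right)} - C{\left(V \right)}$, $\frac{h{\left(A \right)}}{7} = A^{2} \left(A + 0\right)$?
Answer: $- \frac{2863300524329}{26596} \approx -1.0766 \cdot 10^{8}$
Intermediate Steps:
$C{\left(Z \right)} = 1$
$h{\left(A \right)} = 7 A^{3}$ ($h{\left(A \right)} = 7 A^{2} \left(A + 0\right) = 7 A^{2} A = 7 A^{3}$)
$a{\left(f \right)} = 189 + f$ ($a{\left(f \right)} = 7 \cdot 3^{3} + f = 7 \cdot 27 + f = 189 + f$)
$Q{\left(V,v \right)} = 188 + v$ ($Q{\left(V,v \right)} = \left(189 + v\right) - 1 = 188 + v$)
$\left(\frac{1}{26596} + 21562\right) \left(Q{\left(-70,-72 \right)} - 5109\right) = \left(\frac{1}{26596} + 21562\right) \left(\left(188 - 72\right) - 5109\right) = \left(\frac{1}{26596} + 21562\right) \left(116 - 5109\right) = \frac{573462953}{26596} \left(-4993\right) = - \frac{2863300524329}{26596}$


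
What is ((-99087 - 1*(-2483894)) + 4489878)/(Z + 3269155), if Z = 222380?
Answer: 1374937/698307 ≈ 1.9690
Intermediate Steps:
((-99087 - 1*(-2483894)) + 4489878)/(Z + 3269155) = ((-99087 - 1*(-2483894)) + 4489878)/(222380 + 3269155) = ((-99087 + 2483894) + 4489878)/3491535 = (2384807 + 4489878)*(1/3491535) = 6874685*(1/3491535) = 1374937/698307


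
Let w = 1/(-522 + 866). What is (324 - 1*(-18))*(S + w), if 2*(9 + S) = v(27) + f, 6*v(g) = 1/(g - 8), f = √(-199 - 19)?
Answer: -528987/172 + 171*I*√218 ≈ -3075.5 + 2524.8*I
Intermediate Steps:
f = I*√218 (f = √(-218) = I*√218 ≈ 14.765*I)
w = 1/344 ≈ 0.0029070
v(g) = 1/(6*(-8 + g)) (v(g) = 1/(6*(g - 8)) = 1/(6*(-8 + g)))
S = -2051/228 + I*√218/2 (S = -9 + (1/(6*(-8 + 27)) + I*√218)/2 = -9 + ((⅙)/19 + I*√218)/2 = -9 + ((⅙)*(1/19) + I*√218)/2 = -9 + (1/114 + I*√218)/2 = -9 + (1/228 + I*√218/2) = -2051/228 + I*√218/2 ≈ -8.9956 + 7.3824*I)
(324 - 1*(-18))*(S + w) = (324 - 1*(-18))*((-2051/228 + I*√218/2) + 1/344) = (324 + 18)*(-176329/19608 + I*√218/2) = 342*(-176329/19608 + I*√218/2) = -528987/172 + 171*I*√218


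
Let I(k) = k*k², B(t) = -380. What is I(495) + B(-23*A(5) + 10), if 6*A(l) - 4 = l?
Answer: 121286995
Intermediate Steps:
A(l) = ⅔ + l/6
I(k) = k³
I(495) + B(-23*A(5) + 10) = 495³ - 380 = 121287375 - 380 = 121286995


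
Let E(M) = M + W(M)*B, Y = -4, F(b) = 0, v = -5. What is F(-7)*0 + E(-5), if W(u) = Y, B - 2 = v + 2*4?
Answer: -25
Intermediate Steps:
B = 5 (B = 2 + (-5 + 2*4) = 2 + (-5 + 8) = 2 + 3 = 5)
W(u) = -4
E(M) = -20 + M (E(M) = M - 4*5 = M - 20 = -20 + M)
F(-7)*0 + E(-5) = 0*0 + (-20 - 5) = 0 - 25 = -25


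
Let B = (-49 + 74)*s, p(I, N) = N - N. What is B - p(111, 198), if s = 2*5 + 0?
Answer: 250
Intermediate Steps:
p(I, N) = 0
s = 10 (s = 10 + 0 = 10)
B = 250 (B = (-49 + 74)*10 = 25*10 = 250)
B - p(111, 198) = 250 - 1*0 = 250 + 0 = 250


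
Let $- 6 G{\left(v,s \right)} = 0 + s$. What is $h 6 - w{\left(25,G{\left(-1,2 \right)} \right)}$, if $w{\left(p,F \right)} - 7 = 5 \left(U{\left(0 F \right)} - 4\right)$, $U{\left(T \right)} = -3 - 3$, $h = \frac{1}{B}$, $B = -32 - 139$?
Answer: $\frac{2449}{57} \approx 42.965$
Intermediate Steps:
$B = -171$ ($B = -32 - 139 = -171$)
$h = - \frac{1}{171}$ ($h = \frac{1}{-171} = - \frac{1}{171} \approx -0.005848$)
$U{\left(T \right)} = -6$ ($U{\left(T \right)} = -3 - 3 = -6$)
$G{\left(v,s \right)} = - \frac{s}{6}$ ($G{\left(v,s \right)} = - \frac{0 + s}{6} = - \frac{s}{6}$)
$w{\left(p,F \right)} = -43$ ($w{\left(p,F \right)} = 7 + 5 \left(-6 - 4\right) = 7 + 5 \left(-10\right) = 7 - 50 = -43$)
$h 6 - w{\left(25,G{\left(-1,2 \right)} \right)} = \left(- \frac{1}{171}\right) 6 - -43 = - \frac{2}{57} + 43 = \frac{2449}{57}$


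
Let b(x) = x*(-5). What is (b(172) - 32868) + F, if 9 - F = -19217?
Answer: -14502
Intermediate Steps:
F = 19226 (F = 9 - 1*(-19217) = 9 + 19217 = 19226)
b(x) = -5*x
(b(172) - 32868) + F = (-5*172 - 32868) + 19226 = (-860 - 32868) + 19226 = -33728 + 19226 = -14502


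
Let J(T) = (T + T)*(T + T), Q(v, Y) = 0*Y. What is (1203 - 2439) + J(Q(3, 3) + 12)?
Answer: -660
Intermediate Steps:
Q(v, Y) = 0
J(T) = 4*T² (J(T) = (2*T)*(2*T) = 4*T²)
(1203 - 2439) + J(Q(3, 3) + 12) = (1203 - 2439) + 4*(0 + 12)² = -1236 + 4*12² = -1236 + 4*144 = -1236 + 576 = -660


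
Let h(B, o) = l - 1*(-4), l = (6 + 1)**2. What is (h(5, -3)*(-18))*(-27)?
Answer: 25758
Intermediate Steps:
l = 49 (l = 7**2 = 49)
h(B, o) = 53 (h(B, o) = 49 - 1*(-4) = 49 + 4 = 53)
(h(5, -3)*(-18))*(-27) = (53*(-18))*(-27) = -954*(-27) = 25758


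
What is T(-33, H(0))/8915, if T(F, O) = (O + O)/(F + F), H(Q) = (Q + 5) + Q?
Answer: -1/58839 ≈ -1.6996e-5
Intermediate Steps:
H(Q) = 5 + 2*Q (H(Q) = (5 + Q) + Q = 5 + 2*Q)
T(F, O) = O/F (T(F, O) = (2*O)/((2*F)) = (2*O)*(1/(2*F)) = O/F)
T(-33, H(0))/8915 = ((5 + 2*0)/(-33))/8915 = ((5 + 0)*(-1/33))*(1/8915) = (5*(-1/33))*(1/8915) = -5/33*1/8915 = -1/58839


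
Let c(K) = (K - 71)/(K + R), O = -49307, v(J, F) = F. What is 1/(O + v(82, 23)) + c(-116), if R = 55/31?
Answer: 285695807/174514644 ≈ 1.6371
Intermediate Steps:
R = 55/31 (R = 55*(1/31) = 55/31 ≈ 1.7742)
c(K) = (-71 + K)/(55/31 + K) (c(K) = (K - 71)/(K + 55/31) = (-71 + K)/(55/31 + K))
1/(O + v(82, 23)) + c(-116) = 1/(-49307 + 23) + 31*(-71 - 116)/(55 + 31*(-116)) = 1/(-49284) + 31*(-187)/(55 - 3596) = -1/49284 + 31*(-187)/(-3541) = -1/49284 + 31*(-1/3541)*(-187) = -1/49284 + 5797/3541 = 285695807/174514644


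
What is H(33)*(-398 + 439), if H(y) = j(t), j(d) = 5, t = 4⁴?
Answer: 205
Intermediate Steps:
t = 256
H(y) = 5
H(33)*(-398 + 439) = 5*(-398 + 439) = 5*41 = 205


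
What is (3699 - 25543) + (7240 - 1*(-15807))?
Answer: 1203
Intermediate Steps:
(3699 - 25543) + (7240 - 1*(-15807)) = -21844 + (7240 + 15807) = -21844 + 23047 = 1203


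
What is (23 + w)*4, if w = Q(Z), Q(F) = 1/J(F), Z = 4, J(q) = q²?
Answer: 369/4 ≈ 92.250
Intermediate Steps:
Q(F) = F⁻² (Q(F) = 1/(F²) = F⁻²)
w = 1/16 (w = 4⁻² = 1/16 ≈ 0.062500)
(23 + w)*4 = (23 + 1/16)*4 = (369/16)*4 = 369/4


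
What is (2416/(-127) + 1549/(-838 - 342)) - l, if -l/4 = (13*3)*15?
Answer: 347624797/149860 ≈ 2319.7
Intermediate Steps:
l = -2340 (l = -4*13*3*15 = -156*15 = -4*585 = -2340)
(2416/(-127) + 1549/(-838 - 342)) - l = (2416/(-127) + 1549/(-838 - 342)) - 1*(-2340) = (2416*(-1/127) + 1549/(-1180)) + 2340 = (-2416/127 + 1549*(-1/1180)) + 2340 = (-2416/127 - 1549/1180) + 2340 = -3047603/149860 + 2340 = 347624797/149860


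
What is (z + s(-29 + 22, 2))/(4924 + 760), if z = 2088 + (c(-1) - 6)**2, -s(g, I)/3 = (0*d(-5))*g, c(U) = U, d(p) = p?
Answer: 2137/5684 ≈ 0.37597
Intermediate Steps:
s(g, I) = 0 (s(g, I) = -3*0*(-5)*g = -0*g = -3*0 = 0)
z = 2137 (z = 2088 + (-1 - 6)**2 = 2088 + (-7)**2 = 2088 + 49 = 2137)
(z + s(-29 + 22, 2))/(4924 + 760) = (2137 + 0)/(4924 + 760) = 2137/5684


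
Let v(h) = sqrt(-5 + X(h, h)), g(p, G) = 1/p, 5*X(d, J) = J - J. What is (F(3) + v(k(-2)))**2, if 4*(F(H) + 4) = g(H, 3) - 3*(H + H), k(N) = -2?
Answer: 9481/144 - 101*I*sqrt(5)/6 ≈ 65.84 - 37.641*I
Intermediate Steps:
X(d, J) = 0 (X(d, J) = (J - J)/5 = (1/5)*0 = 0)
F(H) = -4 - 3*H/2 + 1/(4*H) (F(H) = -4 + (1/H - 3*(H + H))/4 = -4 + (1/H - 3*2*H)/4 = -4 + (1/H - 6*H)/4 = -4 + (-3*H/2 + 1/(4*H)) = -4 - 3*H/2 + 1/(4*H))
v(h) = I*sqrt(5) (v(h) = sqrt(-5 + 0) = sqrt(-5) = I*sqrt(5))
(F(3) + v(k(-2)))**2 = ((-4 - 3/2*3 + (1/4)/3) + I*sqrt(5))**2 = ((-4 - 9/2 + (1/4)*(1/3)) + I*sqrt(5))**2 = ((-4 - 9/2 + 1/12) + I*sqrt(5))**2 = (-101/12 + I*sqrt(5))**2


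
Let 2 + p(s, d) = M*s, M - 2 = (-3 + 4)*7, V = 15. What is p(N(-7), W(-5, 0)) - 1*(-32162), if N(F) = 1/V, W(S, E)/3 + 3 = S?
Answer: 160803/5 ≈ 32161.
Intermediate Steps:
W(S, E) = -9 + 3*S
N(F) = 1/15
M = 9 (M = 2 + (-3 + 4)*7 = 2 + 1*7 = 2 + 7 = 9)
p(s, d) = -2 + 9*s
p(N(-7), W(-5, 0)) - 1*(-32162) = (-2 + 9*(1/15)) - 1*(-32162) = (-2 + 3/5) + 32162 = -7/5 + 32162 = 160803/5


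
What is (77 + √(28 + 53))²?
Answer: 7396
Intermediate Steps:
(77 + √(28 + 53))² = (77 + √81)² = (77 + 9)² = 86² = 7396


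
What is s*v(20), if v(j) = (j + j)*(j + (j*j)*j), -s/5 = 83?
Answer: -133132000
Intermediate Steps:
s = -415 (s = -5*83 = -415)
v(j) = 2*j*(j + j³) (v(j) = (2*j)*(j + j²*j) = (2*j)*(j + j³) = 2*j*(j + j³))
s*v(20) = -830*20²*(1 + 20²) = -830*400*(1 + 400) = -830*400*401 = -415*320800 = -133132000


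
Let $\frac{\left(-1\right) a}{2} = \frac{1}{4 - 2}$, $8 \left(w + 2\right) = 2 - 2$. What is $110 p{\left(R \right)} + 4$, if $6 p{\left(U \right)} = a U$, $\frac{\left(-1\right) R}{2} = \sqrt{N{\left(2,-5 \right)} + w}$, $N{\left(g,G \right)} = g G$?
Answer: $4 + \frac{220 i \sqrt{3}}{3} \approx 4.0 + 127.02 i$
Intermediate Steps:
$w = -2$ ($w = -2 + \frac{2 - 2}{8} = -2 + \frac{1}{8} \cdot 0 = -2 + 0 = -2$)
$a = -1$ ($a = - \frac{2}{4 - 2} = - \frac{2}{2} = \left(-2\right) \frac{1}{2} = -1$)
$N{\left(g,G \right)} = G g$
$R = - 4 i \sqrt{3}$ ($R = - 2 \sqrt{\left(-5\right) 2 - 2} = - 2 \sqrt{-10 - 2} = - 2 \sqrt{-12} = - 2 \cdot 2 i \sqrt{3} = - 4 i \sqrt{3} \approx - 6.9282 i$)
$p{\left(U \right)} = - \frac{U}{6}$ ($p{\left(U \right)} = \frac{\left(-1\right) U}{6} = - \frac{U}{6}$)
$110 p{\left(R \right)} + 4 = 110 \left(- \frac{\left(-4\right) i \sqrt{3}}{6}\right) + 4 = 110 \frac{2 i \sqrt{3}}{3} + 4 = \frac{220 i \sqrt{3}}{3} + 4 = 4 + \frac{220 i \sqrt{3}}{3}$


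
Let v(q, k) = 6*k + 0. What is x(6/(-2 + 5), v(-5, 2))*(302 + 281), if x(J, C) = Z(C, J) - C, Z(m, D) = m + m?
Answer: 6996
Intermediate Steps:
Z(m, D) = 2*m
v(q, k) = 6*k
x(J, C) = C (x(J, C) = 2*C - C = C)
x(6/(-2 + 5), v(-5, 2))*(302 + 281) = (6*2)*(302 + 281) = 12*583 = 6996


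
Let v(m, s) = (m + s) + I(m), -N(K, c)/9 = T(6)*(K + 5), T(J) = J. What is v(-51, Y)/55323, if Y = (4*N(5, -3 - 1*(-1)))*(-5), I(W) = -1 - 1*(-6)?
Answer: 10754/55323 ≈ 0.19439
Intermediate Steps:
N(K, c) = -270 - 54*K (N(K, c) = -54*(K + 5) = -54*(5 + K) = -9*(30 + 6*K) = -270 - 54*K)
I(W) = 5 (I(W) = -1 + 6 = 5)
Y = 10800 (Y = (4*(-270 - 54*5))*(-5) = (4*(-270 - 270))*(-5) = (4*(-540))*(-5) = -2160*(-5) = 10800)
v(m, s) = 5 + m + s (v(m, s) = (m + s) + 5 = 5 + m + s)
v(-51, Y)/55323 = (5 - 51 + 10800)/55323 = 10754*(1/55323) = 10754/55323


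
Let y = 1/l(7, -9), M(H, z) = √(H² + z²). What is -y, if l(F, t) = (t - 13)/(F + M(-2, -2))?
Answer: 7/22 + √2/11 ≈ 0.44675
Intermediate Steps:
l(F, t) = (-13 + t)/(F + 2*√2) (l(F, t) = (t - 13)/(F + √((-2)² + (-2)²)) = (-13 + t)/(F + √(4 + 4)) = (-13 + t)/(F + √8) = (-13 + t)/(F + 2*√2))
y = -7/22 - √2/11 (y = 1/((-13 - 9)/(7 + 2*√2)) = 1/(-22/(7 + 2*√2)) = -7/22 - √2/11 ≈ -0.44675)
-y = -(-7/22 - √2/11) = 7/22 + √2/11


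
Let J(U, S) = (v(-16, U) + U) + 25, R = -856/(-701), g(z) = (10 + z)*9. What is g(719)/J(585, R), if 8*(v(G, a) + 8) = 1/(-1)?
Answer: 5832/535 ≈ 10.901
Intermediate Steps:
g(z) = 90 + 9*z
v(G, a) = -65/8 (v(G, a) = -8 + (⅛)/(-1) = -8 + (⅛)*(-1) = -8 - ⅛ = -65/8)
R = 856/701 (R = -856*(-1/701) = 856/701 ≈ 1.2211)
J(U, S) = 135/8 + U (J(U, S) = (-65/8 + U) + 25 = 135/8 + U)
g(719)/J(585, R) = (90 + 9*719)/(135/8 + 585) = (90 + 6471)/(4815/8) = 6561*(8/4815) = 5832/535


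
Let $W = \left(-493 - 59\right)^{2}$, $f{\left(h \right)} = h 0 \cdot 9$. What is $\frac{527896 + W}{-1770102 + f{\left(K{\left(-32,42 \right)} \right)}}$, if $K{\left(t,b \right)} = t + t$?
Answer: $- \frac{416300}{885051} \approx -0.47037$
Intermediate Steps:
$K{\left(t,b \right)} = 2 t$
$f{\left(h \right)} = 0$ ($f{\left(h \right)} = 0 \cdot 9 = 0$)
$W = 304704$ ($W = \left(-552\right)^{2} = 304704$)
$\frac{527896 + W}{-1770102 + f{\left(K{\left(-32,42 \right)} \right)}} = \frac{527896 + 304704}{-1770102 + 0} = \frac{832600}{-1770102} = 832600 \left(- \frac{1}{1770102}\right) = - \frac{416300}{885051}$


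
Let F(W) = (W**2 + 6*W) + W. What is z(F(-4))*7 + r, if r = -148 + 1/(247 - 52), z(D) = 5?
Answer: -22034/195 ≈ -112.99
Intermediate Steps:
F(W) = W**2 + 7*W
r = -28859/195 (r = -148 + 1/195 = -28859/195 ≈ -147.99)
z(F(-4))*7 + r = 5*7 - 28859/195 = 35 - 28859/195 = -22034/195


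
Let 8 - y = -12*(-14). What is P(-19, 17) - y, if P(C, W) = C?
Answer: 141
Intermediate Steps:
y = -160 (y = 8 - (-12)*(-14) = 8 - 1*168 = 8 - 168 = -160)
P(-19, 17) - y = -19 - 1*(-160) = -19 + 160 = 141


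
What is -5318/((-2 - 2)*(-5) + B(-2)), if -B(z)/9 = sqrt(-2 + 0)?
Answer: -53180/281 - 23931*I*sqrt(2)/281 ≈ -189.25 - 120.44*I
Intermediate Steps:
B(z) = -9*I*sqrt(2) (B(z) = -9*sqrt(-2 + 0) = -9*I*sqrt(2))
-5318/((-2 - 2)*(-5) + B(-2)) = -5318/((-2 - 2)*(-5) - 9*I*sqrt(2)) = -5318/(-4*(-5) - 9*I*sqrt(2)) = -5318/(20 - 9*I*sqrt(2))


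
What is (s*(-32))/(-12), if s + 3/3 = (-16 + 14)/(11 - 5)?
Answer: -32/9 ≈ -3.5556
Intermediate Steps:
s = -4/3 (s = -1 + (-16 + 14)/(11 - 5) = -1 - 2/6 = -1 - 2*1/6 = -1 - 1/3 = -4/3 ≈ -1.3333)
(s*(-32))/(-12) = -4/3*(-32)/(-12) = (128/3)*(-1/12) = -32/9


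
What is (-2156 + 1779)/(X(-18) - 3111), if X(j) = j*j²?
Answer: 377/8943 ≈ 0.042156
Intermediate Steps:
X(j) = j³
(-2156 + 1779)/(X(-18) - 3111) = (-2156 + 1779)/((-18)³ - 3111) = -377/(-5832 - 3111) = -377/(-8943) = -377*(-1/8943) = 377/8943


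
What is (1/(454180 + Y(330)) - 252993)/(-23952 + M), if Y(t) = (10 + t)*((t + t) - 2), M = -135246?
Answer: 171503954699/107920324200 ≈ 1.5892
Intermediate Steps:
Y(t) = (-2 + 2*t)*(10 + t) (Y(t) = (10 + t)*(2*t - 2) = (10 + t)*(-2 + 2*t) = (-2 + 2*t)*(10 + t))
(1/(454180 + Y(330)) - 252993)/(-23952 + M) = (1/(454180 + (-20 + 2*330² + 18*330)) - 252993)/(-23952 - 135246) = (1/(454180 + (-20 + 2*108900 + 5940)) - 252993)/(-159198) = (1/(454180 + (-20 + 217800 + 5940)) - 252993)*(-1/159198) = (1/(454180 + 223720) - 252993)*(-1/159198) = (1/677900 - 252993)*(-1/159198) = -171503954699/677900*(-1/159198) = 171503954699/107920324200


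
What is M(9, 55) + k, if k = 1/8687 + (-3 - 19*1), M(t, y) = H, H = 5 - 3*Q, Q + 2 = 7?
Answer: -277983/8687 ≈ -32.000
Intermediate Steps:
Q = 5 (Q = -2 + 7 = 5)
H = -10 (H = 5 - 3*5 = 5 - 15 = -10)
M(t, y) = -10
k = -191113/8687 (k = 1/8687 + (-3 - 19) = 1/8687 - 22 = -191113/8687 ≈ -22.000)
M(9, 55) + k = -10 - 191113/8687 = -277983/8687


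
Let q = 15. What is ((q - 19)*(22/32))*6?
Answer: -33/2 ≈ -16.500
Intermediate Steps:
((q - 19)*(22/32))*6 = ((15 - 19)*(22/32))*6 = -88/32*6 = -4*11/16*6 = -11/4*6 = -33/2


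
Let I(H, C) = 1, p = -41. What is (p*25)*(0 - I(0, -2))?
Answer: 1025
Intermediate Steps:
(p*25)*(0 - I(0, -2)) = (-41*25)*(0 - 1*1) = -1025*(0 - 1) = -1025*(-1) = 1025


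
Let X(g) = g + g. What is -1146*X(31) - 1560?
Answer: -72612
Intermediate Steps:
X(g) = 2*g
-1146*X(31) - 1560 = -2292*31 - 1560 = -1146*62 - 1560 = -71052 - 1560 = -72612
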